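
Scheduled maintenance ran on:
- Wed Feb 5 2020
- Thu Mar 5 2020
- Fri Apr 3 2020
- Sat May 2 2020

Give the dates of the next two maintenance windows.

Sun May 31 2020, Mon Jun 29 2020

Gaps between consecutive events: 29, 29, 29 days — a constant 29-day interval.
Sat May 2 2020 + 29 days = Sun May 31 2020.
Sun May 31 2020 + 29 days = Mon Jun 29 2020.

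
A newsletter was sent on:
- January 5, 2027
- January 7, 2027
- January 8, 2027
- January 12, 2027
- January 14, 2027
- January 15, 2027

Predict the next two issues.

Gaps: 2, 1, 4, 2, 1 days — not constant, but cyclic with period 3.
The events fall on every Tuesday, Thursday and Friday.
Next Tuesday: January 19, 2027.
The following Thursday is January 21, 2027.

January 19, 2027; January 21, 2027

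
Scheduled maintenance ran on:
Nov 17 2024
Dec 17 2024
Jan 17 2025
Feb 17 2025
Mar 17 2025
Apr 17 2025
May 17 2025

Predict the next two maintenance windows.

Jun 17 2025, Jul 17 2025

The day-of-month is always 17 (30, 31, 31, 28, 31, 30 days between events).
So this recurs on the 17th of each month.
Next: June 2025 → Jun 17 2025.
Next: July 2025 → Jul 17 2025.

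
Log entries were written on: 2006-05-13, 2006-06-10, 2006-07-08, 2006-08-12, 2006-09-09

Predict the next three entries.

These are Saturdays at 28- or 35-day spacing (28, 28, 35, 28).
The pattern: 2nd Saturday of the month.
October 2006 — 2nd Saturday is 2006-10-14.
November 2006 — 2nd Saturday is 2006-11-11.
December 2006 — 2nd Saturday is 2006-12-09.

2006-10-14, 2006-11-11, 2006-12-09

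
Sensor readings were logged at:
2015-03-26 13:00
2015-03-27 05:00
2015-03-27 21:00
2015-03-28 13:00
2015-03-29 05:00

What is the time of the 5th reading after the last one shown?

Gaps: 16, 16, 16, 16 hours — each event is 16 hours after the previous one.
2015-03-29 05:00 + 16 h = 2015-03-29 21:00.
2015-03-29 21:00 + 16 h = 2015-03-30 13:00.
2015-03-30 13:00 + 16 h = 2015-03-31 05:00.
2015-03-31 05:00 + 16 h = 2015-03-31 21:00.
2015-03-31 21:00 + 16 h = 2015-04-01 13:00.

2015-04-01 13:00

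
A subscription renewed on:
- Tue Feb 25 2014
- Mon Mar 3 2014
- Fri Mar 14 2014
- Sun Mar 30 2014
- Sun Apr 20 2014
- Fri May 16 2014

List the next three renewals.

Intervals are 6, 11, 16, 21, 26 days — an arithmetic progression with common difference 5.
Next gap: 31 days. Fri May 16 2014 + 31 days = Mon Jun 16 2014.
Next gap: 36 days. Mon Jun 16 2014 + 36 days = Tue Jul 22 2014.
Next gap: 41 days. Tue Jul 22 2014 + 41 days = Mon Sep 1 2014.

Mon Jun 16 2014, Tue Jul 22 2014, Mon Sep 1 2014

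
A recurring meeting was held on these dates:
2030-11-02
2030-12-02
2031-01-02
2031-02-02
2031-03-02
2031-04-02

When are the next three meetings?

Each date is the 2nd; the gaps (30, 31, 31, 28, 31) track the month lengths.
The rule is the 2nd of each month.
May 2031: 2031-05-02.
June 2031: 2031-06-02.
July 2031: 2031-07-02.

2031-05-02, 2031-06-02, 2031-07-02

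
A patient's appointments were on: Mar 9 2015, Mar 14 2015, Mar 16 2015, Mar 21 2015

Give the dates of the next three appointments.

Mar 23 2015, Mar 28 2015, Mar 30 2015

Every event lands on a Monday or Saturday (gaps cycle 5, 2, 5).
So the schedule is: every Monday and Saturday.
Next Monday: Mar 23 2015.
Next Saturday: Mar 28 2015.
Next Monday: Mar 30 2015.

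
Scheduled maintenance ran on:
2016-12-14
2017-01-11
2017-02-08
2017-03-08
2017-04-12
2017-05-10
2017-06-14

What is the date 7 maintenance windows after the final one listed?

2018-01-10

These are Wednesdays at 28- or 35-day spacing (28, 28, 28, 35, 28, 35).
The pattern: 2nd Wednesday of the month.
2nd Wednesday of July 2017: 2017-07-12.
August 2017 — 2nd Wednesday is 2017-08-09.
2nd Wednesday of September 2017: 2017-09-13.
October 2017 — 2nd Wednesday is 2017-10-11.
2nd Wednesday of November 2017: 2017-11-08.
December 2017 — 2nd Wednesday is 2017-12-13.
2nd Wednesday of January 2018: 2018-01-10.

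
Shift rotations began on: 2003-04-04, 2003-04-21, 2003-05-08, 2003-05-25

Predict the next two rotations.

The spacing is 17, 17, 17 days — always 17 days.
2003-05-25 + 17 days = 2003-06-11.
2003-06-11 + 17 days = 2003-06-28.

2003-06-11, 2003-06-28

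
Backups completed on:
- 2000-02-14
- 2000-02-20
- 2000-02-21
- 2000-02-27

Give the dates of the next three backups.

The gap pattern 6, 1, 6 repeats every 2 events.
These are the Mondays and Sundays of each week.
The following Monday is 2000-02-28.
Next Sunday: 2000-03-05.
Next Monday: 2000-03-06.

2000-02-28, 2000-03-05, 2000-03-06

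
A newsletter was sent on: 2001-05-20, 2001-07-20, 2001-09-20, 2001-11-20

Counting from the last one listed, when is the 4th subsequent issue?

2002-07-20

The day-of-month is always 20 (61, 62, 61 days between events).
So this recurs on the 20th of every 2 months.
January 2002: 2002-01-20.
March 2002: 2002-03-20.
Next: May 2002 → 2002-05-20.
Next: July 2002 → 2002-07-20.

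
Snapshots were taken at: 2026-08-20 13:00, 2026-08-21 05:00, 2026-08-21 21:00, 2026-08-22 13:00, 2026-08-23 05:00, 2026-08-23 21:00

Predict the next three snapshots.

The interval is a steady 16 hours (16, 16, 16, 16, 16).
2026-08-23 21:00 + 16 h = 2026-08-24 13:00.
2026-08-24 13:00 + 16 h = 2026-08-25 05:00.
2026-08-25 05:00 + 16 h = 2026-08-25 21:00.

2026-08-24 13:00, 2026-08-25 05:00, 2026-08-25 21:00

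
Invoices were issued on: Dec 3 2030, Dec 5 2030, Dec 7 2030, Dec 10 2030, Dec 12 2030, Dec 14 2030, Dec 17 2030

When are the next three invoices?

Dec 19 2030, Dec 21 2030, Dec 24 2030

Gaps: 2, 2, 3, 2, 2, 3 days — not constant, but cyclic with period 3.
The events fall on every Tuesday, Thursday and Saturday.
Next Thursday: Dec 19 2030.
Next Saturday: Dec 21 2030.
The following Tuesday is Dec 24 2030.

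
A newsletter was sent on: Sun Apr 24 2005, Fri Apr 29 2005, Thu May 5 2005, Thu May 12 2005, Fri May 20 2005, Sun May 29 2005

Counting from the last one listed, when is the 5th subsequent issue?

Thu Jul 28 2005

Intervals are 5, 6, 7, 8, 9 days — an arithmetic progression with common difference 1.
Next gap: 10 days. Sun May 29 2005 + 10 days = Wed Jun 8 2005.
Next gap: 11 days. Wed Jun 8 2005 + 11 days = Sun Jun 19 2005.
Next gap: 12 days. Sun Jun 19 2005 + 12 days = Fri Jul 1 2005.
Next gap: 13 days. Fri Jul 1 2005 + 13 days = Thu Jul 14 2005.
Next gap: 14 days. Thu Jul 14 2005 + 14 days = Thu Jul 28 2005.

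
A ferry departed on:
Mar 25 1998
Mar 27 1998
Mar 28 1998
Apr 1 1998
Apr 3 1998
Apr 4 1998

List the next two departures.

Apr 8 1998, Apr 10 1998

The gap pattern 2, 1, 4, 2, 1 repeats every 3 events.
These are the Wednesdays, Fridays and Saturdays of each week.
The following Wednesday is Apr 8 1998.
The following Friday is Apr 10 1998.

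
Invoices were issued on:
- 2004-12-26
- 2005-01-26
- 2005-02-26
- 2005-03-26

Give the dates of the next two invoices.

Each date is the 26th; the gaps (31, 31, 28) track the month lengths.
The rule is the 26th of each month.
April 2005: 2005-04-26.
May 2005: 2005-05-26.

2005-04-26, 2005-05-26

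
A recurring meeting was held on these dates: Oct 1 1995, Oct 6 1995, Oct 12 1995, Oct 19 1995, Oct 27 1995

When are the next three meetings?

Nov 5 1995, Nov 15 1995, Nov 26 1995

Intervals are 5, 6, 7, 8 days — an arithmetic progression with common difference 1.
Next gap: 9 days. Oct 27 1995 + 9 days = Nov 5 1995.
Next gap: 10 days. Nov 5 1995 + 10 days = Nov 15 1995.
Next gap: 11 days. Nov 15 1995 + 11 days = Nov 26 1995.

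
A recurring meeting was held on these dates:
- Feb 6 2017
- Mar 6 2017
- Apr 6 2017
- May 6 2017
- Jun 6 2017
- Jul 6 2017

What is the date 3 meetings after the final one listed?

The day-of-month is always 6 (28, 31, 30, 31, 30 days between events).
So this recurs on the 6th of each month.
August 2017: Aug 6 2017.
September 2017: Sep 6 2017.
Next: October 2017 → Oct 6 2017.

Oct 6 2017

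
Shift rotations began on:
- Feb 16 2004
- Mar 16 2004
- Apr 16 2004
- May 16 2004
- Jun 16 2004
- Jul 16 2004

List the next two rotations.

Gaps: 29, 31, 30, 31, 30 days — not constant. Every event is on the 16th of the month.
Pattern: the 16th of each month.
August 2004: Aug 16 2004.
Next: September 2004 → Sep 16 2004.

Aug 16 2004, Sep 16 2004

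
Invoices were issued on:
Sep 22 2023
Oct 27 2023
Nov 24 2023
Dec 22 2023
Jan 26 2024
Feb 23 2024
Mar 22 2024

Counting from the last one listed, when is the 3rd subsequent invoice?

Jun 28 2024

These are Fridays at 28- or 35-day spacing (35, 28, 28, 35, 28, 28).
The pattern: 4th Friday of the month.
4th Friday of April 2024: Apr 26 2024.
4th Friday of May 2024: May 24 2024.
4th Friday of June 2024: Jun 28 2024.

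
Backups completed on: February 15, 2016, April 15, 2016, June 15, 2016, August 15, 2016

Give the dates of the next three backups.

October 15, 2016; December 15, 2016; February 15, 2017

Each date is the 15th; the gaps (60, 61, 61) track the month lengths.
The rule is the 15th of every 2 months.
Next: October 2016 → October 15, 2016.
December 2016: December 15, 2016.
February 2017: February 15, 2017.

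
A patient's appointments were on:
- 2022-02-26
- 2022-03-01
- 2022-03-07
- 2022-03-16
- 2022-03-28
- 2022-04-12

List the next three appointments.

Gaps: 3, 6, 9, 12, 15 days — each gap is 3 larger than the previous one.
Next gap: 18 days. 2022-04-12 + 18 days = 2022-04-30.
Next gap: 21 days. 2022-04-30 + 21 days = 2022-05-21.
Next gap: 24 days. 2022-05-21 + 24 days = 2022-06-14.

2022-04-30, 2022-05-21, 2022-06-14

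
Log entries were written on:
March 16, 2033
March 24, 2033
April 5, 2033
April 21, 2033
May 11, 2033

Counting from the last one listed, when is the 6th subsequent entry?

Gaps: 8, 12, 16, 20 days — each gap is 4 larger than the previous one.
Next gap: 24 days. May 11, 2033 + 24 days = June 4, 2033.
Next gap: 28 days. June 4, 2033 + 28 days = July 2, 2033.
Next gap: 32 days. July 2, 2033 + 32 days = August 3, 2033.
Next gap: 36 days. August 3, 2033 + 36 days = September 8, 2033.
Next gap: 40 days. September 8, 2033 + 40 days = October 18, 2033.
Next gap: 44 days. October 18, 2033 + 44 days = December 1, 2033.

December 1, 2033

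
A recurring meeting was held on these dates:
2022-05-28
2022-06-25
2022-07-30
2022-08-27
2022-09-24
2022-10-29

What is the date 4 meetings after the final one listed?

Every date is a Saturday; gaps 28, 35, 28, 28, 35 days.
Each is the last Saturday of its month (at least one falls on the 29th or later, ruling out '4th Saturday').
Last Saturday of November 2022: 2022-11-26.
Last Saturday of December 2022: 2022-12-31.
Last Saturday of January 2023: 2023-01-28.
Last Saturday of February 2023: 2023-02-25.

2023-02-25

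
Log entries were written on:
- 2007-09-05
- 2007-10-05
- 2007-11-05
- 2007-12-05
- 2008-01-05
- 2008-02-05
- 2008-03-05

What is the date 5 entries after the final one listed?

2008-08-05

The day-of-month is always 5 (30, 31, 30, 31, 31, 29 days between events).
So this recurs on the 5th of each month.
April 2008: 2008-04-05.
May 2008: 2008-05-05.
June 2008: 2008-06-05.
Next: July 2008 → 2008-07-05.
August 2008: 2008-08-05.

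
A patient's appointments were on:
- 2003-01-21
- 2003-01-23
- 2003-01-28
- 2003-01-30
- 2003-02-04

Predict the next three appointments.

The gap pattern 2, 5, 2, 5 repeats every 2 events.
These are the Tuesdays and Thursdays of each week.
Next Thursday: 2003-02-06.
The following Tuesday is 2003-02-11.
Next Thursday: 2003-02-13.

2003-02-06, 2003-02-11, 2003-02-13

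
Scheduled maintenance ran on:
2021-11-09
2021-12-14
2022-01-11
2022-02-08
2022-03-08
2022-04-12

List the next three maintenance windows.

2022-05-10, 2022-06-14, 2022-07-12

These are Tuesdays at 28- or 35-day spacing (35, 28, 28, 28, 35).
The pattern: 2nd Tuesday of the month.
2nd Tuesday of May 2022: 2022-05-10.
2nd Tuesday of June 2022: 2022-06-14.
2nd Tuesday of July 2022: 2022-07-12.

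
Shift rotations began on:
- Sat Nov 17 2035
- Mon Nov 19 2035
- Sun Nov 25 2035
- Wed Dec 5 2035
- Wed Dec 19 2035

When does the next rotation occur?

Sun Jan 6 2036

Intervals are 2, 6, 10, 14 days — an arithmetic progression with common difference 4.
Next gap: 18 days. Wed Dec 19 2035 + 18 days = Sun Jan 6 2036.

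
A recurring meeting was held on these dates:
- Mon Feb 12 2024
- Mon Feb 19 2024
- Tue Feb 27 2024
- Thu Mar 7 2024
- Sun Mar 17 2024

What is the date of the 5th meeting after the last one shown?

Gaps: 7, 8, 9, 10 days — each gap is 1 larger than the previous one.
Next gap: 11 days. Sun Mar 17 2024 + 11 days = Thu Mar 28 2024.
Next gap: 12 days. Thu Mar 28 2024 + 12 days = Tue Apr 9 2024.
Next gap: 13 days. Tue Apr 9 2024 + 13 days = Mon Apr 22 2024.
Next gap: 14 days. Mon Apr 22 2024 + 14 days = Mon May 6 2024.
Next gap: 15 days. Mon May 6 2024 + 15 days = Tue May 21 2024.

Tue May 21 2024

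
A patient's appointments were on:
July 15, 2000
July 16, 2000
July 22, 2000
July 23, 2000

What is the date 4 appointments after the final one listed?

The gap pattern 1, 6, 1 repeats every 2 events.
These are the Saturdays and Sundays of each week.
Next Saturday: July 29, 2000.
Next Sunday: July 30, 2000.
Next Saturday: August 5, 2000.
Next Sunday: August 6, 2000.

August 6, 2000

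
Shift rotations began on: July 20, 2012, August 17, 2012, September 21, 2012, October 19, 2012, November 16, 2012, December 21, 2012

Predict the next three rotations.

All dates are Fridays, 28, 35, 28, 28, 35 days apart.
Specifically, the 3rd Friday of each month.
January 2013 — 3rd Friday is January 18, 2013.
3rd Friday of February 2013: February 15, 2013.
March 2013 — 3rd Friday is March 15, 2013.

January 18, 2013; February 15, 2013; March 15, 2013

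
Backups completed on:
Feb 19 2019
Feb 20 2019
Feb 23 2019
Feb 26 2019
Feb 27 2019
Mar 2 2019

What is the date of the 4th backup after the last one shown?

Every event lands on a Tuesday or Wednesday or Saturday (gaps cycle 1, 3, 3, 1, 3).
So the schedule is: every Tuesday, Wednesday and Saturday.
The following Tuesday is Mar 5 2019.
The following Wednesday is Mar 6 2019.
Next Saturday: Mar 9 2019.
The following Tuesday is Mar 12 2019.

Mar 12 2019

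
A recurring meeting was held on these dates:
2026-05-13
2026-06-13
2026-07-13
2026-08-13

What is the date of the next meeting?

2026-09-13

Gaps: 31, 30, 31 days — not constant. Every event is on the 13th of the month.
Pattern: the 13th of each month.
Next: September 2026 → 2026-09-13.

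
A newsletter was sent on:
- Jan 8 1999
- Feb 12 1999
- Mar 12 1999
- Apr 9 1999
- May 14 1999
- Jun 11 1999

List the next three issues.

These are Fridays at 28- or 35-day spacing (35, 28, 28, 35, 28).
The pattern: 2nd Friday of the month.
2nd Friday of July 1999: Jul 9 1999.
August 1999 — 2nd Friday is Aug 13 1999.
September 1999 — 2nd Friday is Sep 10 1999.

Jul 9 1999, Aug 13 1999, Sep 10 1999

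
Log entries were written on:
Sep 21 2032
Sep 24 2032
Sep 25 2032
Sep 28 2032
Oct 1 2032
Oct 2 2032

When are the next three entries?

Oct 5 2032, Oct 8 2032, Oct 9 2032

Every event lands on a Tuesday or Friday or Saturday (gaps cycle 3, 1, 3, 3, 1).
So the schedule is: every Tuesday, Friday and Saturday.
Next Tuesday: Oct 5 2032.
Next Friday: Oct 8 2032.
Next Saturday: Oct 9 2032.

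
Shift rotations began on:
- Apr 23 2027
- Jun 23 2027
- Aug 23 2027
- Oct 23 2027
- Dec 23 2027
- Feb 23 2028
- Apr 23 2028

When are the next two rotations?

Jun 23 2028, Aug 23 2028

The day-of-month is always 23 (61, 61, 61, 61, 62, 60 days between events).
So this recurs on the 23rd of every 2 months.
June 2028: Jun 23 2028.
August 2028: Aug 23 2028.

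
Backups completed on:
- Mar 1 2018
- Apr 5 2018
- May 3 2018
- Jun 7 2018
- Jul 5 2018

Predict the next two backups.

Aug 2 2018, Sep 6 2018

These are Thursdays at 28- or 35-day spacing (35, 28, 35, 28).
The pattern: 1st Thursday of the month.
1st Thursday of August 2018: Aug 2 2018.
1st Thursday of September 2018: Sep 6 2018.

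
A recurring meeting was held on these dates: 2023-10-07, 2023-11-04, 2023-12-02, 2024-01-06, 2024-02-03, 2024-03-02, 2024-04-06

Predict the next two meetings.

Gaps: 28, 28, 35, 28, 28, 35 days — a mix of 28 and 35. Every date is a Saturday.
Each is the 1st Saturday of its month.
1st Saturday of May 2024: 2024-05-04.
1st Saturday of June 2024: 2024-06-01.

2024-05-04, 2024-06-01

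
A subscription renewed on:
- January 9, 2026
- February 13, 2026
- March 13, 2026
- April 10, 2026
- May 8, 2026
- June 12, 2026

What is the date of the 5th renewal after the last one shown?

November 13, 2026

All dates are Fridays, 35, 28, 28, 28, 35 days apart.
Specifically, the 2nd Friday of each month.
July 2026 — 2nd Friday is July 10, 2026.
2nd Friday of August 2026: August 14, 2026.
September 2026 — 2nd Friday is September 11, 2026.
October 2026 — 2nd Friday is October 9, 2026.
November 2026 — 2nd Friday is November 13, 2026.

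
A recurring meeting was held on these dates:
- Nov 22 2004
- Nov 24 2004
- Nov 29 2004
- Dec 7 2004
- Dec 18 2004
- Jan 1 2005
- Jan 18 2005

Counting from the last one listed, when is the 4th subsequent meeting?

The spacing grows by 3 each time: 2, 5, 8, 11, 14, 17 days.
Next gap: 20 days. Jan 18 2005 + 20 days = Feb 7 2005.
Next gap: 23 days. Feb 7 2005 + 23 days = Mar 2 2005.
Next gap: 26 days. Mar 2 2005 + 26 days = Mar 28 2005.
Next gap: 29 days. Mar 28 2005 + 29 days = Apr 26 2005.

Apr 26 2005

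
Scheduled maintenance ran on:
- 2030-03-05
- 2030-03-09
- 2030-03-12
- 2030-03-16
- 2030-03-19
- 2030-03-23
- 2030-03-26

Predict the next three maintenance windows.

Gaps: 4, 3, 4, 3, 4, 3 days — not constant, but cyclic with period 2.
The events fall on every Tuesday and Saturday.
Next Saturday: 2030-03-30.
Next Tuesday: 2030-04-02.
Next Saturday: 2030-04-06.

2030-03-30, 2030-04-02, 2030-04-06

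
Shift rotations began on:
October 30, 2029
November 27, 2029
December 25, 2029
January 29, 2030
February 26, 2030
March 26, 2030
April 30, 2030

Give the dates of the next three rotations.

These are Tuesdays with 28, 28, 35, 28, 28, 35-day gaps.
Each is the final Tuesday of its month — October 30, 2029 is past the 28th, so '4th Tuesday' doesn't fit.
Last Tuesday of May 2030: May 28, 2030.
Last Tuesday of June 2030: June 25, 2030.
Last Tuesday of July 2030: July 30, 2030.

May 28, 2030; June 25, 2030; July 30, 2030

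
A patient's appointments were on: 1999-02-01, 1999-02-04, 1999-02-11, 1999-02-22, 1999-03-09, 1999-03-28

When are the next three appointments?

The spacing grows by 4 each time: 3, 7, 11, 15, 19 days.
Next gap: 23 days. 1999-03-28 + 23 days = 1999-04-20.
Next gap: 27 days. 1999-04-20 + 27 days = 1999-05-17.
Next gap: 31 days. 1999-05-17 + 31 days = 1999-06-17.

1999-04-20, 1999-05-17, 1999-06-17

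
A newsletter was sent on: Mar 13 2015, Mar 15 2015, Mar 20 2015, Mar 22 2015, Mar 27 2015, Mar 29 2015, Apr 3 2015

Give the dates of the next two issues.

Every event lands on a Friday or Sunday (gaps cycle 2, 5, 2, 5, 2, 5).
So the schedule is: every Friday and Sunday.
Next Sunday: Apr 5 2015.
The following Friday is Apr 10 2015.

Apr 5 2015, Apr 10 2015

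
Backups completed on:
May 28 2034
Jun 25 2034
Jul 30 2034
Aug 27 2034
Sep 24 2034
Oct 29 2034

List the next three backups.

Nov 26 2034, Dec 31 2034, Jan 28 2035

All Sundays; the gaps (28, 35, 28, 28, 35) vary with month length.
This is the last Sunday of each month.
Last Sunday of November 2034: Nov 26 2034.
December 2034 ends with Sunday Dec 31 2034.
January 2035 ends with Sunday Jan 28 2035.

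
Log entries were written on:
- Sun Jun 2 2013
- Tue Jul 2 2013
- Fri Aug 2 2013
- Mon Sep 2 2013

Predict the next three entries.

Wed Oct 2 2013, Sat Nov 2 2013, Mon Dec 2 2013

Gaps: 30, 31, 31 days — not constant. Every event is on the 2nd of the month.
Pattern: the 2nd of each month.
October 2013: Wed Oct 2 2013.
November 2013: Sat Nov 2 2013.
December 2013: Mon Dec 2 2013.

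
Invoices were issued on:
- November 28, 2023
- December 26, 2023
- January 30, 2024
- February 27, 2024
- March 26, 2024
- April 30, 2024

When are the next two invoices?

These are Tuesdays with 28, 35, 28, 28, 35-day gaps.
Each is the final Tuesday of its month — January 30, 2024 is past the 28th, so '4th Tuesday' doesn't fit.
May 2024 ends with Tuesday May 28, 2024.
June 2024 ends with Tuesday June 25, 2024.

May 28, 2024; June 25, 2024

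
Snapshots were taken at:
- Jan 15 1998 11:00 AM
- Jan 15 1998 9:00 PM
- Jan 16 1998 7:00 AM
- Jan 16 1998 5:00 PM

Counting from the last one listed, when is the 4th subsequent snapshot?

Spacing: 10, 10, 10 h — constant 10 h.
Jan 16 1998 5:00 PM + 10 h = Jan 17 1998 3:00 AM.
Jan 17 1998 3:00 AM + 10 h = Jan 17 1998 1:00 PM.
Jan 17 1998 1:00 PM + 10 h = Jan 17 1998 11:00 PM.
Jan 17 1998 11:00 PM + 10 h = Jan 18 1998 9:00 AM.

Jan 18 1998 9:00 AM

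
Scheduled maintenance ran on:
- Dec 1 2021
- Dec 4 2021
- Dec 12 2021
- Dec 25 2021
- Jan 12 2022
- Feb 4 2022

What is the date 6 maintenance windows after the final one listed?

Intervals are 3, 8, 13, 18, 23 days — an arithmetic progression with common difference 5.
Next gap: 28 days. Feb 4 2022 + 28 days = Mar 4 2022.
Next gap: 33 days. Mar 4 2022 + 33 days = Apr 6 2022.
Next gap: 38 days. Apr 6 2022 + 38 days = May 14 2022.
Next gap: 43 days. May 14 2022 + 43 days = Jun 26 2022.
Next gap: 48 days. Jun 26 2022 + 48 days = Aug 13 2022.
Next gap: 53 days. Aug 13 2022 + 53 days = Oct 5 2022.

Oct 5 2022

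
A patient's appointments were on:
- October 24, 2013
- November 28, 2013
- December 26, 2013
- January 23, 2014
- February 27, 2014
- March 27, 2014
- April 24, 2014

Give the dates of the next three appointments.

May 22, 2014; June 26, 2014; July 24, 2014

All dates are Thursdays, 35, 28, 28, 35, 28, 28 days apart.
Specifically, the 4th Thursday of each month.
4th Thursday of May 2014: May 22, 2014.
June 2014 — 4th Thursday is June 26, 2014.
4th Thursday of July 2014: July 24, 2014.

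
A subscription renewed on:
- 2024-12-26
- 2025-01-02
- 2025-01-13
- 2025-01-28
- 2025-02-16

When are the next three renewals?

2025-03-11, 2025-04-07, 2025-05-08

Intervals are 7, 11, 15, 19 days — an arithmetic progression with common difference 4.
Next gap: 23 days. 2025-02-16 + 23 days = 2025-03-11.
Next gap: 27 days. 2025-03-11 + 27 days = 2025-04-07.
Next gap: 31 days. 2025-04-07 + 31 days = 2025-05-08.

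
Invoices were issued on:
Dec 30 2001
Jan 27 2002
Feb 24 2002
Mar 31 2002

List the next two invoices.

Apr 28 2002, May 26 2002

Every date is a Sunday; gaps 28, 28, 35 days.
Each is the last Sunday of its month (at least one falls on the 29th or later, ruling out '4th Sunday').
April 2002 ends with Sunday Apr 28 2002.
May 2002 ends with Sunday May 26 2002.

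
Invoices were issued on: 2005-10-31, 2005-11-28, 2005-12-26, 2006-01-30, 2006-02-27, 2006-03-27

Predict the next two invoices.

2006-04-24, 2006-05-29

These are Mondays with 28, 28, 35, 28, 28-day gaps.
Each is the final Monday of its month — 2005-10-31 is past the 28th, so '4th Monday' doesn't fit.
Last Monday of April 2006: 2006-04-24.
Last Monday of May 2006: 2006-05-29.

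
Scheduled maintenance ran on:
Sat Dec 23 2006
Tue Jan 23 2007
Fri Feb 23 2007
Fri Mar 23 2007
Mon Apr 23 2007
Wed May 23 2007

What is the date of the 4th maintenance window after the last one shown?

The day-of-month is always 23 (31, 31, 28, 31, 30 days between events).
So this recurs on the 23rd of each month.
Next: June 2007 → Sat Jun 23 2007.
Next: July 2007 → Mon Jul 23 2007.
Next: August 2007 → Thu Aug 23 2007.
Next: September 2007 → Sun Sep 23 2007.

Sun Sep 23 2007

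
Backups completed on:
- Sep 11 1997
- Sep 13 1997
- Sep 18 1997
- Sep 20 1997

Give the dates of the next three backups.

Gaps: 2, 5, 2 days — not constant, but cyclic with period 2.
The events fall on every Thursday and Saturday.
The following Thursday is Sep 25 1997.
Next Saturday: Sep 27 1997.
The following Thursday is Oct 2 1997.

Sep 25 1997, Sep 27 1997, Oct 2 1997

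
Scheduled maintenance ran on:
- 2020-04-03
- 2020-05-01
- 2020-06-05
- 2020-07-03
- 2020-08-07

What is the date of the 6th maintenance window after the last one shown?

2021-02-05

These are Fridays at 28- or 35-day spacing (28, 35, 28, 35).
The pattern: 1st Friday of the month.
1st Friday of September 2020: 2020-09-04.
October 2020 — 1st Friday is 2020-10-02.
1st Friday of November 2020: 2020-11-06.
1st Friday of December 2020: 2020-12-04.
1st Friday of January 2021: 2021-01-01.
February 2021 — 1st Friday is 2021-02-05.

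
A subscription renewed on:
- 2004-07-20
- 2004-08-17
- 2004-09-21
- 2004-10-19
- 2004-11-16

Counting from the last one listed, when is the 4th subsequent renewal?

2005-03-15

All dates are Tuesdays, 28, 35, 28, 28 days apart.
Specifically, the 3rd Tuesday of each month.
3rd Tuesday of December 2004: 2004-12-21.
January 2005 — 3rd Tuesday is 2005-01-18.
February 2005 — 3rd Tuesday is 2005-02-15.
3rd Tuesday of March 2005: 2005-03-15.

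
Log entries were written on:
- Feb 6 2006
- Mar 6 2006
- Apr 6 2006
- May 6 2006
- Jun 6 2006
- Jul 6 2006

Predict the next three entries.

The day-of-month is always 6 (28, 31, 30, 31, 30 days between events).
So this recurs on the 6th of each month.
August 2006: Aug 6 2006.
Next: September 2006 → Sep 6 2006.
Next: October 2006 → Oct 6 2006.

Aug 6 2006, Sep 6 2006, Oct 6 2006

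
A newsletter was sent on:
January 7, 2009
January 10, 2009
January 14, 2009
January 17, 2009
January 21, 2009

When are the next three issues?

The gap pattern 3, 4, 3, 4 repeats every 2 events.
These are the Wednesdays and Saturdays of each week.
Next Saturday: January 24, 2009.
The following Wednesday is January 28, 2009.
The following Saturday is January 31, 2009.

January 24, 2009; January 28, 2009; January 31, 2009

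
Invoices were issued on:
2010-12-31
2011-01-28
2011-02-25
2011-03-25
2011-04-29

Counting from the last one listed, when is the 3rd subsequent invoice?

Every date is a Friday; gaps 28, 28, 28, 35 days.
Each is the last Friday of its month (at least one falls on the 29th or later, ruling out '4th Friday').
Last Friday of May 2011: 2011-05-27.
Last Friday of June 2011: 2011-06-24.
Last Friday of July 2011: 2011-07-29.

2011-07-29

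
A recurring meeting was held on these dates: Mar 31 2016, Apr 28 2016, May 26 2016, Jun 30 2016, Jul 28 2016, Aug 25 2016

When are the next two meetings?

These are Thursdays with 28, 28, 35, 28, 28-day gaps.
Each is the final Thursday of its month — Mar 31 2016 is past the 28th, so '4th Thursday' doesn't fit.
September 2016 ends with Thursday Sep 29 2016.
Last Thursday of October 2016: Oct 27 2016.

Sep 29 2016, Oct 27 2016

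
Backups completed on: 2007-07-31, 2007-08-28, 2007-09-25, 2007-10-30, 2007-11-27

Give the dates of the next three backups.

These are Tuesdays with 28, 28, 35, 28-day gaps.
Each is the final Tuesday of its month — 2007-07-31 is past the 28th, so '4th Tuesday' doesn't fit.
Last Tuesday of December 2007: 2007-12-25.
January 2008 ends with Tuesday 2008-01-29.
February 2008 ends with Tuesday 2008-02-26.

2007-12-25, 2008-01-29, 2008-02-26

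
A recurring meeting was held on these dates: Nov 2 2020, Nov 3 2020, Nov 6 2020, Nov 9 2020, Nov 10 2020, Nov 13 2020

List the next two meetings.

Nov 16 2020, Nov 17 2020

Every event lands on a Monday or Tuesday or Friday (gaps cycle 1, 3, 3, 1, 3).
So the schedule is: every Monday, Tuesday and Friday.
Next Monday: Nov 16 2020.
The following Tuesday is Nov 17 2020.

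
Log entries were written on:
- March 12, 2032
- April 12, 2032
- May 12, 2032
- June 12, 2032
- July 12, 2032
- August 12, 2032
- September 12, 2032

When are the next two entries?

Gaps: 31, 30, 31, 30, 31, 31 days — not constant. Every event is on the 12th of the month.
Pattern: the 12th of each month.
October 2032: October 12, 2032.
November 2032: November 12, 2032.

October 12, 2032; November 12, 2032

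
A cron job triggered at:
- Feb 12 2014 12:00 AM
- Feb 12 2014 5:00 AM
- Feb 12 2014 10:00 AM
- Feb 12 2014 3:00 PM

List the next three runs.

Feb 12 2014 8:00 PM, Feb 13 2014 1:00 AM, Feb 13 2014 6:00 AM

Spacing: 5, 5, 5 h — constant 5 h.
Feb 12 2014 3:00 PM + 5 h = Feb 12 2014 8:00 PM.
Feb 12 2014 8:00 PM + 5 h = Feb 13 2014 1:00 AM.
Feb 13 2014 1:00 AM + 5 h = Feb 13 2014 6:00 AM.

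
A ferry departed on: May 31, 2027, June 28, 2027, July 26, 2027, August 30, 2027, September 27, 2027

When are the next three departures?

These are Mondays with 28, 28, 35, 28-day gaps.
Each is the final Monday of its month — May 31, 2027 is past the 28th, so '4th Monday' doesn't fit.
Last Monday of October 2027: October 25, 2027.
November 2027 ends with Monday November 29, 2027.
Last Monday of December 2027: December 27, 2027.

October 25, 2027; November 29, 2027; December 27, 2027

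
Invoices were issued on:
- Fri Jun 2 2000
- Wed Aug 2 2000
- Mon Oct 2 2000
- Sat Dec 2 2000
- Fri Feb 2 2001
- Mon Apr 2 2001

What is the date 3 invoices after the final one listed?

Tue Oct 2 2001

The day-of-month is always 2 (61, 61, 61, 62, 59 days between events).
So this recurs on the 2nd of every 2 months.
Next: June 2001 → Sat Jun 2 2001.
August 2001: Thu Aug 2 2001.
Next: October 2001 → Tue Oct 2 2001.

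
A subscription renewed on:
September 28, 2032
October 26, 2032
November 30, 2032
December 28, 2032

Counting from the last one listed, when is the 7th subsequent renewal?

July 26, 2033

These are Tuesdays with 28, 35, 28-day gaps.
Each is the final Tuesday of its month — November 30, 2032 is past the 28th, so '4th Tuesday' doesn't fit.
Last Tuesday of January 2033: January 25, 2033.
Last Tuesday of February 2033: February 22, 2033.
March 2033 ends with Tuesday March 29, 2033.
Last Tuesday of April 2033: April 26, 2033.
Last Tuesday of May 2033: May 31, 2033.
Last Tuesday of June 2033: June 28, 2033.
July 2033 ends with Tuesday July 26, 2033.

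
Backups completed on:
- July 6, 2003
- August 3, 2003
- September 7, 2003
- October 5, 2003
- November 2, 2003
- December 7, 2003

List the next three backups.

All dates are Sundays, 28, 35, 28, 28, 35 days apart.
Specifically, the 1st Sunday of each month.
January 2004 — 1st Sunday is January 4, 2004.
1st Sunday of February 2004: February 1, 2004.
1st Sunday of March 2004: March 7, 2004.

January 4, 2004; February 1, 2004; March 7, 2004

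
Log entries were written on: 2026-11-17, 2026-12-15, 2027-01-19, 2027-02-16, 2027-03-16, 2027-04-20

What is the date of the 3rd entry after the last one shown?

2027-07-20

All dates are Tuesdays, 28, 35, 28, 28, 35 days apart.
Specifically, the 3rd Tuesday of each month.
May 2027 — 3rd Tuesday is 2027-05-18.
3rd Tuesday of June 2027: 2027-06-15.
July 2027 — 3rd Tuesday is 2027-07-20.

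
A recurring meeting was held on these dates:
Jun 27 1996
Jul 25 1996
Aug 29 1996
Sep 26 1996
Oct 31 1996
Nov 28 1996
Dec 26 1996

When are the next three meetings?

Jan 30 1997, Feb 27 1997, Mar 27 1997

All Thursdays; the gaps (28, 35, 28, 35, 28, 28) vary with month length.
This is the last Thursday of each month.
January 1997 ends with Thursday Jan 30 1997.
Last Thursday of February 1997: Feb 27 1997.
March 1997 ends with Thursday Mar 27 1997.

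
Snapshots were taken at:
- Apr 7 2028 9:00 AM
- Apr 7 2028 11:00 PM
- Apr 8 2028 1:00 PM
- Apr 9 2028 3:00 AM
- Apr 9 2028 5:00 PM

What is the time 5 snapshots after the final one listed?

Apr 12 2028 3:00 PM

Spacing: 14, 14, 14, 14 h — constant 14 h.
Apr 9 2028 5:00 PM + 14 h = Apr 10 2028 7:00 AM.
Apr 10 2028 7:00 AM + 14 h = Apr 10 2028 9:00 PM.
Apr 10 2028 9:00 PM + 14 h = Apr 11 2028 11:00 AM.
Apr 11 2028 11:00 AM + 14 h = Apr 12 2028 1:00 AM.
Apr 12 2028 1:00 AM + 14 h = Apr 12 2028 3:00 PM.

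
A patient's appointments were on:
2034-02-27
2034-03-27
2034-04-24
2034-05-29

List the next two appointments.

These are Mondays with 28, 28, 35-day gaps.
Each is the final Monday of its month — 2034-05-29 is past the 28th, so '4th Monday' doesn't fit.
June 2034 ends with Monday 2034-06-26.
Last Monday of July 2034: 2034-07-31.

2034-06-26, 2034-07-31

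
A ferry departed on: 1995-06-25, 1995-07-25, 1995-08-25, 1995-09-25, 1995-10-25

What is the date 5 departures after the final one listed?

1996-03-25

The day-of-month is always 25 (30, 31, 31, 30 days between events).
So this recurs on the 25th of each month.
Next: November 1995 → 1995-11-25.
December 1995: 1995-12-25.
Next: January 1996 → 1996-01-25.
February 1996: 1996-02-25.
March 1996: 1996-03-25.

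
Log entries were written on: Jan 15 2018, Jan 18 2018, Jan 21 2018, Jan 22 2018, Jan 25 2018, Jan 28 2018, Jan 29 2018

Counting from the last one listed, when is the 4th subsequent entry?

Feb 8 2018

Gaps: 3, 3, 1, 3, 3, 1 days — not constant, but cyclic with period 3.
The events fall on every Monday, Thursday and Sunday.
Next Thursday: Feb 1 2018.
Next Sunday: Feb 4 2018.
Next Monday: Feb 5 2018.
The following Thursday is Feb 8 2018.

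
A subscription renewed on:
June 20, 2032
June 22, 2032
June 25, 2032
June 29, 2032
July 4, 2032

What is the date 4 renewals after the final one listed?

August 3, 2032

Gaps: 2, 3, 4, 5 days — each gap is 1 larger than the previous one.
Next gap: 6 days. July 4, 2032 + 6 days = July 10, 2032.
Next gap: 7 days. July 10, 2032 + 7 days = July 17, 2032.
Next gap: 8 days. July 17, 2032 + 8 days = July 25, 2032.
Next gap: 9 days. July 25, 2032 + 9 days = August 3, 2032.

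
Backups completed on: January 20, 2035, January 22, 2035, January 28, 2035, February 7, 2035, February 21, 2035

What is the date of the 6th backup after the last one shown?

August 8, 2035

The spacing grows by 4 each time: 2, 6, 10, 14 days.
Next gap: 18 days. February 21, 2035 + 18 days = March 11, 2035.
Next gap: 22 days. March 11, 2035 + 22 days = April 2, 2035.
Next gap: 26 days. April 2, 2035 + 26 days = April 28, 2035.
Next gap: 30 days. April 28, 2035 + 30 days = May 28, 2035.
Next gap: 34 days. May 28, 2035 + 34 days = July 1, 2035.
Next gap: 38 days. July 1, 2035 + 38 days = August 8, 2035.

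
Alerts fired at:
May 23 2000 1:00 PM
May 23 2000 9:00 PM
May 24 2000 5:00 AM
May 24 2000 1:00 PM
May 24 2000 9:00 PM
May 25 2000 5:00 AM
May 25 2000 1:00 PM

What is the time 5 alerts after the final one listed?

May 27 2000 5:00 AM

Spacing: 8, 8, 8, 8, 8, 8 h — constant 8 h.
May 25 2000 1:00 PM + 8 h = May 25 2000 9:00 PM.
May 25 2000 9:00 PM + 8 h = May 26 2000 5:00 AM.
May 26 2000 5:00 AM + 8 h = May 26 2000 1:00 PM.
May 26 2000 1:00 PM + 8 h = May 26 2000 9:00 PM.
May 26 2000 9:00 PM + 8 h = May 27 2000 5:00 AM.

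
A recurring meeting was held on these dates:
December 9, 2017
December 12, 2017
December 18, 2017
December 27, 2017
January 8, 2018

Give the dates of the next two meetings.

Intervals are 3, 6, 9, 12 days — an arithmetic progression with common difference 3.
Next gap: 15 days. January 8, 2018 + 15 days = January 23, 2018.
Next gap: 18 days. January 23, 2018 + 18 days = February 10, 2018.

January 23, 2018; February 10, 2018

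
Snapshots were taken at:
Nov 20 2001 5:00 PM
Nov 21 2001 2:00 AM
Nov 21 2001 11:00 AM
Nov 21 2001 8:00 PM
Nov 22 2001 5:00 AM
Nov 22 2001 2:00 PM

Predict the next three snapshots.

Nov 22 2001 11:00 PM, Nov 23 2001 8:00 AM, Nov 23 2001 5:00 PM

Gaps: 9, 9, 9, 9, 9 hours — each event is 9 hours after the previous one.
Nov 22 2001 2:00 PM + 9 h = Nov 22 2001 11:00 PM.
Nov 22 2001 11:00 PM + 9 h = Nov 23 2001 8:00 AM.
Nov 23 2001 8:00 AM + 9 h = Nov 23 2001 5:00 PM.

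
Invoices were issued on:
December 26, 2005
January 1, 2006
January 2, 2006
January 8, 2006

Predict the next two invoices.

January 9, 2006; January 15, 2006

The gap pattern 6, 1, 6 repeats every 2 events.
These are the Mondays and Sundays of each week.
The following Monday is January 9, 2006.
Next Sunday: January 15, 2006.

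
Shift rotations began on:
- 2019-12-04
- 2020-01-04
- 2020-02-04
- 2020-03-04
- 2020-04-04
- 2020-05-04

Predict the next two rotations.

2020-06-04, 2020-07-04

Each date is the 4th; the gaps (31, 31, 29, 31, 30) track the month lengths.
The rule is the 4th of each month.
Next: June 2020 → 2020-06-04.
July 2020: 2020-07-04.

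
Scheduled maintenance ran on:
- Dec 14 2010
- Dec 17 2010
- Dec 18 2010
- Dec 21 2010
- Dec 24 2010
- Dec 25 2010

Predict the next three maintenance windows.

Dec 28 2010, Dec 31 2010, Jan 1 2011

Gaps: 3, 1, 3, 3, 1 days — not constant, but cyclic with period 3.
The events fall on every Tuesday, Friday and Saturday.
Next Tuesday: Dec 28 2010.
The following Friday is Dec 31 2010.
The following Saturday is Jan 1 2011.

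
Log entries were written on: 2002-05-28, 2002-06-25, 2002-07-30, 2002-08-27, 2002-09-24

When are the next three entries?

These are Tuesdays with 28, 35, 28, 28-day gaps.
Each is the final Tuesday of its month — 2002-07-30 is past the 28th, so '4th Tuesday' doesn't fit.
October 2002 ends with Tuesday 2002-10-29.
November 2002 ends with Tuesday 2002-11-26.
December 2002 ends with Tuesday 2002-12-31.

2002-10-29, 2002-11-26, 2002-12-31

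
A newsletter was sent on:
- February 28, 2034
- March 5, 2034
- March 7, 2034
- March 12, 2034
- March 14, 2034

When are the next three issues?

March 19, 2034; March 21, 2034; March 26, 2034

Every event lands on a Tuesday or Sunday (gaps cycle 5, 2, 5, 2).
So the schedule is: every Tuesday and Sunday.
The following Sunday is March 19, 2034.
The following Tuesday is March 21, 2034.
Next Sunday: March 26, 2034.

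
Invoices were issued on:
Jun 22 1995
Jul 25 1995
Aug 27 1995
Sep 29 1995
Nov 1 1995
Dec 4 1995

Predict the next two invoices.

Jan 6 1996, Feb 8 1996

Gaps between consecutive events: 33, 33, 33, 33, 33 days — a constant 33-day interval.
Dec 4 1995 + 33 days = Jan 6 1996.
Jan 6 1996 + 33 days = Feb 8 1996.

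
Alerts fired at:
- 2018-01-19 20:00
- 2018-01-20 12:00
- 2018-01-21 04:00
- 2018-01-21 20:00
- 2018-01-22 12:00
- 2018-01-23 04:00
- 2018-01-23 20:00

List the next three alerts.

Gaps: 16, 16, 16, 16, 16, 16 hours — each event is 16 hours after the previous one.
2018-01-23 20:00 + 16 h = 2018-01-24 12:00.
2018-01-24 12:00 + 16 h = 2018-01-25 04:00.
2018-01-25 04:00 + 16 h = 2018-01-25 20:00.

2018-01-24 12:00, 2018-01-25 04:00, 2018-01-25 20:00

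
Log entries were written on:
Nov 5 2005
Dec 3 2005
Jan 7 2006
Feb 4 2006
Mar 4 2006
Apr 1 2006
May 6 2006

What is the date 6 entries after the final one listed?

Gaps: 28, 35, 28, 28, 28, 35 days — a mix of 28 and 35. Every date is a Saturday.
Each is the 1st Saturday of its month.
June 2006 — 1st Saturday is Jun 3 2006.
1st Saturday of July 2006: Jul 1 2006.
August 2006 — 1st Saturday is Aug 5 2006.
September 2006 — 1st Saturday is Sep 2 2006.
1st Saturday of October 2006: Oct 7 2006.
November 2006 — 1st Saturday is Nov 4 2006.

Nov 4 2006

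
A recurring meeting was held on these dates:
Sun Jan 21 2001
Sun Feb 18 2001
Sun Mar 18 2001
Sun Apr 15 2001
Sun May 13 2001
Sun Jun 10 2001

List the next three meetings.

Gaps between consecutive events: 28, 28, 28, 28, 28 days — a constant 28-day interval.
Sun Jun 10 2001 + 28 days = Sun Jul 8 2001.
Sun Jul 8 2001 + 28 days = Sun Aug 5 2001.
Sun Aug 5 2001 + 28 days = Sun Sep 2 2001.

Sun Jul 8 2001, Sun Aug 5 2001, Sun Sep 2 2001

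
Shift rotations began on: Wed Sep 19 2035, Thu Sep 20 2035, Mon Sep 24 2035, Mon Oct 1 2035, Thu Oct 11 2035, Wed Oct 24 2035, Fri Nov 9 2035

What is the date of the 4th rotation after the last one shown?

Intervals are 1, 4, 7, 10, 13, 16 days — an arithmetic progression with common difference 3.
Next gap: 19 days. Fri Nov 9 2035 + 19 days = Wed Nov 28 2035.
Next gap: 22 days. Wed Nov 28 2035 + 22 days = Thu Dec 20 2035.
Next gap: 25 days. Thu Dec 20 2035 + 25 days = Mon Jan 14 2036.
Next gap: 28 days. Mon Jan 14 2036 + 28 days = Mon Feb 11 2036.

Mon Feb 11 2036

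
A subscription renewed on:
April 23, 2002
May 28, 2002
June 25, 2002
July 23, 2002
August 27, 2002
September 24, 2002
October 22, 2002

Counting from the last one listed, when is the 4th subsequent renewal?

All dates are Tuesdays, 35, 28, 28, 35, 28, 28 days apart.
Specifically, the 4th Tuesday of each month.
November 2002 — 4th Tuesday is November 26, 2002.
4th Tuesday of December 2002: December 24, 2002.
4th Tuesday of January 2003: January 28, 2003.
4th Tuesday of February 2003: February 25, 2003.

February 25, 2003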